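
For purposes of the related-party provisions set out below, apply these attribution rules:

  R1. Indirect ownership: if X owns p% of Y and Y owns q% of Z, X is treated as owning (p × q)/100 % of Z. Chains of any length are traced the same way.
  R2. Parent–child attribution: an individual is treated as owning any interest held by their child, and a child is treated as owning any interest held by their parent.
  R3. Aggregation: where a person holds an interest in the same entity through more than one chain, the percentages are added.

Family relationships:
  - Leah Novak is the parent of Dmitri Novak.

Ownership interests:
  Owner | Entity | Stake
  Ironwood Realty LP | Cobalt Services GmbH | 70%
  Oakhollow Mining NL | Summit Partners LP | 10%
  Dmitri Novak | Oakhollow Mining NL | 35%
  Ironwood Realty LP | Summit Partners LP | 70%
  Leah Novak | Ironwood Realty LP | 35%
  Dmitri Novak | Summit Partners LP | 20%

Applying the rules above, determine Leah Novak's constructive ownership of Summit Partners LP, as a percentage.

48%

By parent–child attribution (R2), Leah Novak is treated as owning Dmitri Novak's 35% interest in Oakhollow Mining NL.
By parent–child attribution (R2), Leah Novak is treated as owning Dmitri Novak's 20% interest in Summit Partners LP.
Chain via Ironwood Realty LP (R1): 35% × 70% = 24.5% of Summit Partners LP.
Chain via Oakhollow Mining NL (R1): 35% × 10% = 3.5% of Summit Partners LP.
Direct interest in Summit Partners LP: 20%.
Aggregating (R3): 24.5% + 3.5% + 20% = 48%.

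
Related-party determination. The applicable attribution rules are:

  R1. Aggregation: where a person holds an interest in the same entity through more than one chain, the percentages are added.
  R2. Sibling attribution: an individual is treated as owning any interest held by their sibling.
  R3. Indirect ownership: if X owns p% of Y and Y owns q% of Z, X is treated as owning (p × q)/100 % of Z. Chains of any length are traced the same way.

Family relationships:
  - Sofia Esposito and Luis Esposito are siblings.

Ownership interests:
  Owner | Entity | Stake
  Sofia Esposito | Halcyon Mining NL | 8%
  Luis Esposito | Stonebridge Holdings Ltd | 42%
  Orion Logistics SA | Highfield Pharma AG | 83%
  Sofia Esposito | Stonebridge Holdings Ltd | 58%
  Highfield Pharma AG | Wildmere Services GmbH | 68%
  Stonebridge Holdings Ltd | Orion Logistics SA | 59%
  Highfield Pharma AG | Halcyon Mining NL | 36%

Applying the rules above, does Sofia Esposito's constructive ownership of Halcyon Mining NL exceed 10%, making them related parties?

By sibling attribution (R2), Sofia Esposito is treated as also owning Luis Esposito's interest in Stonebridge Holdings Ltd, giving 58% + 42% = 100%.
Chain via Stonebridge Holdings Ltd → Orion Logistics SA → Highfield Pharma AG (R3): 100% × 59% × 83% × 36% = 17.6292% of Halcyon Mining NL.
Direct interest in Halcyon Mining NL: 8%.
Aggregating (R1): 17.6292% + 8% = 25.6292%.
25.6292% exceeds the 10% threshold, so Sofia is a related party to Halcyon Mining NL.

Yes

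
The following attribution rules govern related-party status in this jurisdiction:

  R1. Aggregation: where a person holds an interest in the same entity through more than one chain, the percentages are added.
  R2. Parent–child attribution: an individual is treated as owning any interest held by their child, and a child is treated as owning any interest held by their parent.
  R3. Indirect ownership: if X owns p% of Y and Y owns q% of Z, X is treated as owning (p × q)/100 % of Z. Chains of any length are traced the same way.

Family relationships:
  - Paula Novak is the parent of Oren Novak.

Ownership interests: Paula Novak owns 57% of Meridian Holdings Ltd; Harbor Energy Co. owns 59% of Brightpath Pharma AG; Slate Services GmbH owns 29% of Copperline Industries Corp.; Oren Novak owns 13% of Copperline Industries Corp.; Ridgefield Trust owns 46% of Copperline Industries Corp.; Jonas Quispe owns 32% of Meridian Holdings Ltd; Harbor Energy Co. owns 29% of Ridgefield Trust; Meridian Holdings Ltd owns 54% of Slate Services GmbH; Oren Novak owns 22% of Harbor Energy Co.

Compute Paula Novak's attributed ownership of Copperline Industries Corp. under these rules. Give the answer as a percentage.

By parent–child attribution (R2), Paula Novak is treated as owning Oren Novak's 22% interest in Harbor Energy Co.
By parent–child attribution (R2), Paula Novak is treated as owning Oren Novak's 13% interest in Copperline Industries Corp.
Chain via Meridian Holdings Ltd → Slate Services GmbH (R3): 57% × 54% × 29% = 8.9262% of Copperline Industries Corp.
Chain via Harbor Energy Co. → Ridgefield Trust (R3): 22% × 29% × 46% = 2.9348% of Copperline Industries Corp.
Direct interest in Copperline Industries Corp: 13%.
Aggregating (R1): 8.9262% + 2.9348% + 13% = 24.861%.

24.861%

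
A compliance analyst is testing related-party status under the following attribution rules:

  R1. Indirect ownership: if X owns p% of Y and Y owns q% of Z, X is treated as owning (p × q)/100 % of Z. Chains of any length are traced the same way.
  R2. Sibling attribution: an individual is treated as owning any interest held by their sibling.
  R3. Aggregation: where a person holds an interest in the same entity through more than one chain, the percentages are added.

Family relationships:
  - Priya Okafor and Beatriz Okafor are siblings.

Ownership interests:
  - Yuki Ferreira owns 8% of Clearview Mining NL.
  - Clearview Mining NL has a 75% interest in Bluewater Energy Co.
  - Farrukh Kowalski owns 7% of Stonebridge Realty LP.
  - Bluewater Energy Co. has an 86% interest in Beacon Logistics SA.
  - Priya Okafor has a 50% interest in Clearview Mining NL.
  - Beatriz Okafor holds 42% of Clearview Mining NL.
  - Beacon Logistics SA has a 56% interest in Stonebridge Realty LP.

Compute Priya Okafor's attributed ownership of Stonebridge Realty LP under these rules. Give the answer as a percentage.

33.2304%

By sibling attribution (R2), Priya Okafor is treated as also owning Beatriz Okafor's interest in Clearview Mining NL, giving 50% + 42% = 92%.
Chain via Clearview Mining NL → Bluewater Energy Co. → Beacon Logistics SA (R1): 92% × 75% × 86% × 56% = 33.2304% of Stonebridge Realty LP.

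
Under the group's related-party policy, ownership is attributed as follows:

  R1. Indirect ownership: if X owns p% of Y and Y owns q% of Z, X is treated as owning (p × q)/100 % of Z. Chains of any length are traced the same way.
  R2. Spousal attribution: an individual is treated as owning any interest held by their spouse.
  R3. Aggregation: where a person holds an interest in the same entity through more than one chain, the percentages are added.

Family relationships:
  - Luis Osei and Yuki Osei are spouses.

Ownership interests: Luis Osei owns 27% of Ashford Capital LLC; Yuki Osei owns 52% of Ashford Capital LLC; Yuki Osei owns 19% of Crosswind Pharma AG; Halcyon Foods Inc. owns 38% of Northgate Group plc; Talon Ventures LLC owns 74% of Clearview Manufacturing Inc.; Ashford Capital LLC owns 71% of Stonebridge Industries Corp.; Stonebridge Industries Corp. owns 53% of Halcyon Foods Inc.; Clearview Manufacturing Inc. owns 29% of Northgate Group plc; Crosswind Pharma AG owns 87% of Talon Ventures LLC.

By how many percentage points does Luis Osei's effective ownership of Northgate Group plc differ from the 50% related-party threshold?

35.156136

By spousal attribution (R2), Luis Osei is treated as also owning Yuki Osei's interest in Ashford Capital LLC, giving 27% + 52% = 79%.
By spousal attribution (R2), Luis Osei is treated as owning Yuki Osei's 19% interest in Crosswind Pharma AG.
Chain via Ashford Capital LLC → Stonebridge Industries Corp. → Halcyon Foods Inc. (R1): 79% × 71% × 53% × 38% = 11.296526% of Northgate Group plc.
Chain via Crosswind Pharma AG → Talon Ventures LLC → Clearview Manufacturing Inc. (R1): 19% × 87% × 74% × 29% = 3.547338% of Northgate Group plc.
Aggregating (R3): 11.296526% + 3.547338% = 14.843864%.
14.843864% falls short of the 50% threshold by 35.156136 percentage points.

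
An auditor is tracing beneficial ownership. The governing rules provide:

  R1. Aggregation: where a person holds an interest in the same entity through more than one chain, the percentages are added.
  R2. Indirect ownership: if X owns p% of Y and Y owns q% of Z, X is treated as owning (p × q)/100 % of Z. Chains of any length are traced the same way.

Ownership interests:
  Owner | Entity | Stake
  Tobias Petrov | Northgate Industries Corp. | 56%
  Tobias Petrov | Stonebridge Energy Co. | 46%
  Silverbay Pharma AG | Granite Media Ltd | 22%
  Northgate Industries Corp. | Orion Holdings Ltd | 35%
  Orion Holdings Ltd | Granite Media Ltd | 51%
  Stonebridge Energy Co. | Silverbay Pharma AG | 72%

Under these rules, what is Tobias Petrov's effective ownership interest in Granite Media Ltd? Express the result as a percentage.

Chain via Northgate Industries Corp. → Orion Holdings Ltd (R2): 56% × 35% × 51% = 9.996% of Granite Media Ltd.
Chain via Stonebridge Energy Co. → Silverbay Pharma AG (R2): 46% × 72% × 22% = 7.2864% of Granite Media Ltd.
Aggregating (R1): 9.996% + 7.2864% = 17.2824%.

17.2824%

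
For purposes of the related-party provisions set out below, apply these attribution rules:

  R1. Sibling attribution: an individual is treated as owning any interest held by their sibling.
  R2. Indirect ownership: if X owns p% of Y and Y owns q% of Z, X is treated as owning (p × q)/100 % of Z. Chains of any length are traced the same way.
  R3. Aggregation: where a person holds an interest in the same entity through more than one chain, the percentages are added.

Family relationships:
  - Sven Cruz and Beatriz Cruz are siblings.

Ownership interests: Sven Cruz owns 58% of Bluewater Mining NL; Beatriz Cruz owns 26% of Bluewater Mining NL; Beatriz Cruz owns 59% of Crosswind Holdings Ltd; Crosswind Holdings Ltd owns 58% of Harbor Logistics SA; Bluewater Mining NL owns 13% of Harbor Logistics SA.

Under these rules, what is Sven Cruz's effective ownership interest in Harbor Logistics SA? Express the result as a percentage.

45.14%

By sibling attribution (R1), Sven Cruz is treated as also owning Beatriz Cruz's interest in Bluewater Mining NL, giving 58% + 26% = 84%.
By sibling attribution (R1), Sven Cruz is treated as owning Beatriz Cruz's 59% interest in Crosswind Holdings Ltd.
Chain via Bluewater Mining NL (R2): 84% × 13% = 10.92% of Harbor Logistics SA.
Chain via Crosswind Holdings Ltd (R2): 59% × 58% = 34.22% of Harbor Logistics SA.
Aggregating (R3): 10.92% + 34.22% = 45.14%.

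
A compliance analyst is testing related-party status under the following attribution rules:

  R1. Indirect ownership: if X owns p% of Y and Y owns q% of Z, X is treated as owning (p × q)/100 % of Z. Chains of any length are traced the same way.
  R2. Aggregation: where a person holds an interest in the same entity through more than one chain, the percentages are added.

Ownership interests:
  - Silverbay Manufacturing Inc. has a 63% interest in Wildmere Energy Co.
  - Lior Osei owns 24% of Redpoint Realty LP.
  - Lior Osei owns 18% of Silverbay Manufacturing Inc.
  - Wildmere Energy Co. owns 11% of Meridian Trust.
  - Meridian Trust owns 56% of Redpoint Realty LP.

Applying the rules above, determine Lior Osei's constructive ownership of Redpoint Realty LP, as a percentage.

24.698544%

Chain via Silverbay Manufacturing Inc. → Wildmere Energy Co. → Meridian Trust (R1): 18% × 63% × 11% × 56% = 0.698544% of Redpoint Realty LP.
Direct interest in Redpoint Realty LP: 24%.
Aggregating (R2): 0.698544% + 24% = 24.698544%.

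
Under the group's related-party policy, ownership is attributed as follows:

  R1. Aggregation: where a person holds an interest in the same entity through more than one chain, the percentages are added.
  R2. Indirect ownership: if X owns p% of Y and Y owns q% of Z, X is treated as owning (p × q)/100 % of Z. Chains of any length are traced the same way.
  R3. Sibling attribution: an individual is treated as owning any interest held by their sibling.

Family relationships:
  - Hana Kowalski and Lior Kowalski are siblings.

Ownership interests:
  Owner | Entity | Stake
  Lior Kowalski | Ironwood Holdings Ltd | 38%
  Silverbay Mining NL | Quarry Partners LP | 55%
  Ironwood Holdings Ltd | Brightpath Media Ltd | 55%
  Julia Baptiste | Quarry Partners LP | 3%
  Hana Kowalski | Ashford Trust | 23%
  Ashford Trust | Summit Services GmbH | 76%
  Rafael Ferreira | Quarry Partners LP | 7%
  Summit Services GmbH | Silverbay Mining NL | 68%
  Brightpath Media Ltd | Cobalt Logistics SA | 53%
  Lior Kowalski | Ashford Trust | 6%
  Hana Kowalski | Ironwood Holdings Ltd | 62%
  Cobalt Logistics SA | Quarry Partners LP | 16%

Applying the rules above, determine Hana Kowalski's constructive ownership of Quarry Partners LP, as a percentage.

12.90696%

By sibling attribution (R3), Hana Kowalski is treated as also owning Lior Kowalski's interest in Ashford Trust, giving 23% + 6% = 29%.
By sibling attribution (R3), Hana Kowalski is treated as also owning Lior Kowalski's interest in Ironwood Holdings Ltd, giving 62% + 38% = 100%.
Chain via Ashford Trust → Summit Services GmbH → Silverbay Mining NL (R2): 29% × 76% × 68% × 55% = 8.24296% of Quarry Partners LP.
Chain via Ironwood Holdings Ltd → Brightpath Media Ltd → Cobalt Logistics SA (R2): 100% × 55% × 53% × 16% = 4.664% of Quarry Partners LP.
Aggregating (R1): 8.24296% + 4.664% = 12.90696%.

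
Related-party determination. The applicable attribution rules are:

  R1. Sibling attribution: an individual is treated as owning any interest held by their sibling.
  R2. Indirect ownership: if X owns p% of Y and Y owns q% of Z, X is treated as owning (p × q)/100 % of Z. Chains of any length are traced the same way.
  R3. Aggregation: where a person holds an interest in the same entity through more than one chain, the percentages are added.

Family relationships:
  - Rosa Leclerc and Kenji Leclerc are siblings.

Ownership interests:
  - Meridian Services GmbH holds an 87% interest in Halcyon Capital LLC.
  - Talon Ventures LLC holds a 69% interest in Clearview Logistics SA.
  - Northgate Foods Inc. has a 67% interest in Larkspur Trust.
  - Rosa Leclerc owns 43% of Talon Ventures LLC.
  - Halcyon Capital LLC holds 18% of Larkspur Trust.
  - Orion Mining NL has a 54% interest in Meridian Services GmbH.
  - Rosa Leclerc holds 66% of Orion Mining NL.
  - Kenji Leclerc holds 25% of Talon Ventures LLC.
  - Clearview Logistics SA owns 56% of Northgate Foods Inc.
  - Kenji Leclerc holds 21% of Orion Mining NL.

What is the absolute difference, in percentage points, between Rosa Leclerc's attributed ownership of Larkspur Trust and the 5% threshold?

19.961452

By sibling attribution (R1), Rosa Leclerc is treated as also owning Kenji Leclerc's interest in Talon Ventures LLC, giving 43% + 25% = 68%.
By sibling attribution (R1), Rosa Leclerc is treated as also owning Kenji Leclerc's interest in Orion Mining NL, giving 66% + 21% = 87%.
Chain via Talon Ventures LLC → Clearview Logistics SA → Northgate Foods Inc. (R2): 68% × 69% × 56% × 67% = 17.604384% of Larkspur Trust.
Chain via Orion Mining NL → Meridian Services GmbH → Halcyon Capital LLC (R2): 87% × 54% × 87% × 18% = 7.357068% of Larkspur Trust.
Aggregating (R3): 17.604384% + 7.357068% = 24.961452%.
24.961452% exceeds the 5% threshold by 19.961452 percentage points.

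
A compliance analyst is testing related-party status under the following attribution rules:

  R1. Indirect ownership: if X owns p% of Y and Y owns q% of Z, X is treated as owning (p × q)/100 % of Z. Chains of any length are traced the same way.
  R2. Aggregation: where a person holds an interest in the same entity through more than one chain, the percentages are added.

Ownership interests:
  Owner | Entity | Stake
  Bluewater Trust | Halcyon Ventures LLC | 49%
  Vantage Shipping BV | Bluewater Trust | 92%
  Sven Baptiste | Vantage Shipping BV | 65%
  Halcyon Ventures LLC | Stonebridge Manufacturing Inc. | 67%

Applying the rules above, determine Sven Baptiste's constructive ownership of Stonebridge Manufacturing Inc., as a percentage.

Chain via Vantage Shipping BV → Bluewater Trust → Halcyon Ventures LLC (R1): 65% × 92% × 49% × 67% = 19.63234% of Stonebridge Manufacturing Inc.

19.63234%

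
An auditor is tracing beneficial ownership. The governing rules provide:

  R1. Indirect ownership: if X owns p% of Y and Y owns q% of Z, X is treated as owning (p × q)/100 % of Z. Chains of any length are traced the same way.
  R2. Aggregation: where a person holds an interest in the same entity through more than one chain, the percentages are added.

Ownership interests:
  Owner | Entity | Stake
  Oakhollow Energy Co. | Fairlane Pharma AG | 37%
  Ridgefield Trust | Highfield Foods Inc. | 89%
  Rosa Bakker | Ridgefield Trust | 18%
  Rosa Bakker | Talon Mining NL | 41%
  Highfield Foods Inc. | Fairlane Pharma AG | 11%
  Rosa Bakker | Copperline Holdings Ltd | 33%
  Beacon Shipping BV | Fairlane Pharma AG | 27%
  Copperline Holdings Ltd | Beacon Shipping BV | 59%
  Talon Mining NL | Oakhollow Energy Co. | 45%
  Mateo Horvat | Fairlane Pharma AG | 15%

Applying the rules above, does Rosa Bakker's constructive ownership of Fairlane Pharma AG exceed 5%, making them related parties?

Yes

Chain via Copperline Holdings Ltd → Beacon Shipping BV (R1): 33% × 59% × 27% = 5.2569% of Fairlane Pharma AG.
Chain via Ridgefield Trust → Highfield Foods Inc. (R1): 18% × 89% × 11% = 1.7622% of Fairlane Pharma AG.
Chain via Talon Mining NL → Oakhollow Energy Co. (R1): 41% × 45% × 37% = 6.8265% of Fairlane Pharma AG.
Aggregating (R2): 5.2569% + 1.7622% + 6.8265% = 13.8456%.
13.8456% exceeds the 5% threshold, so Rosa is a related party to Fairlane Pharma AG.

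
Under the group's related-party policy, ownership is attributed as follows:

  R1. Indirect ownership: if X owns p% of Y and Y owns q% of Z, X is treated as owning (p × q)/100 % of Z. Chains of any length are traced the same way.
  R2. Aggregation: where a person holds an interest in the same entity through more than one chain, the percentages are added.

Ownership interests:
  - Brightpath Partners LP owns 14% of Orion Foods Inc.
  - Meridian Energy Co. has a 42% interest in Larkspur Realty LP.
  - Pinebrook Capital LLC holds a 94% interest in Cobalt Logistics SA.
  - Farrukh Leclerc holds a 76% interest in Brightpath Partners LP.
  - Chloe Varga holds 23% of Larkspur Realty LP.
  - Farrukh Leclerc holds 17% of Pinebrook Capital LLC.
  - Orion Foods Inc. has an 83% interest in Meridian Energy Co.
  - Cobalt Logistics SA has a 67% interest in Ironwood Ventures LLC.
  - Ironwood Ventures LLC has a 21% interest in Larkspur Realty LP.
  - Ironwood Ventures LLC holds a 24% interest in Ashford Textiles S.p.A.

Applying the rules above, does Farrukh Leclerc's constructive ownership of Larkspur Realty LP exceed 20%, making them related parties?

No

Chain via Pinebrook Capital LLC → Cobalt Logistics SA → Ironwood Ventures LLC (R1): 17% × 94% × 67% × 21% = 2.248386% of Larkspur Realty LP.
Chain via Brightpath Partners LP → Orion Foods Inc. → Meridian Energy Co. (R1): 76% × 14% × 83% × 42% = 3.709104% of Larkspur Realty LP.
Aggregating (R2): 2.248386% + 3.709104% = 5.95749%.
5.95749% does not exceed the 20% threshold, so Farrukh is not a related party to Larkspur Realty LP.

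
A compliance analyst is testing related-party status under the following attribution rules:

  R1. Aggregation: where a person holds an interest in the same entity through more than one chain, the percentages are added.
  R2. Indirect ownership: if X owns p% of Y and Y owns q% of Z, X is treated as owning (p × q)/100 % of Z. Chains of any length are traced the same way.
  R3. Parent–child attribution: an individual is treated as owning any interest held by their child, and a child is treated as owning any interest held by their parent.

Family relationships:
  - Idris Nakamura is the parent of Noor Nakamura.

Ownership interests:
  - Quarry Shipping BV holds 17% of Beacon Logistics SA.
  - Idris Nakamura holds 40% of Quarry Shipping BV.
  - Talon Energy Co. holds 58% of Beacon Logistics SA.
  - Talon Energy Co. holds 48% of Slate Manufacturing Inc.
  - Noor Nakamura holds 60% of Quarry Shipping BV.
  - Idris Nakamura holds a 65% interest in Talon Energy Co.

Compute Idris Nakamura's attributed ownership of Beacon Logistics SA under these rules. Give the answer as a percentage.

By parent–child attribution (R3), Idris Nakamura is treated as also owning Noor Nakamura's interest in Quarry Shipping BV, giving 40% + 60% = 100%.
Chain via Talon Energy Co. (R2): 65% × 58% = 37.7% of Beacon Logistics SA.
Chain via Quarry Shipping BV (R2): 100% × 17% = 17% of Beacon Logistics SA.
Aggregating (R1): 37.7% + 17% = 54.7%.

54.7%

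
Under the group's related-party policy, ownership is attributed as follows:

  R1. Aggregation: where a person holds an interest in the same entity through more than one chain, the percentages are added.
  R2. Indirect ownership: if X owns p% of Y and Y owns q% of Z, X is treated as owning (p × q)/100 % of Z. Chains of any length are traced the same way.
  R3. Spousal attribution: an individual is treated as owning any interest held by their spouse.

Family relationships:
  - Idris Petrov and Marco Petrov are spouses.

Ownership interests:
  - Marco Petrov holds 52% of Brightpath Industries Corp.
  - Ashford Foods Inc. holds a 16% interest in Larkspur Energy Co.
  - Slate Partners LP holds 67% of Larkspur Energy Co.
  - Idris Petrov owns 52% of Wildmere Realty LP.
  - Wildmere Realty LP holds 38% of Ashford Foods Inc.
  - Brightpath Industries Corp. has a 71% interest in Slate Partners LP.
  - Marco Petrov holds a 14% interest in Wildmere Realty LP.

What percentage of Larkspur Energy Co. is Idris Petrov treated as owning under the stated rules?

28.7492%

By spousal attribution (R3), Idris Petrov is treated as also owning Marco Petrov's interest in Wildmere Realty LP, giving 52% + 14% = 66%.
By spousal attribution (R3), Idris Petrov is treated as owning Marco Petrov's 52% interest in Brightpath Industries Corp.
Chain via Wildmere Realty LP → Ashford Foods Inc. (R2): 66% × 38% × 16% = 4.0128% of Larkspur Energy Co.
Chain via Brightpath Industries Corp. → Slate Partners LP (R2): 52% × 71% × 67% = 24.7364% of Larkspur Energy Co.
Aggregating (R1): 4.0128% + 24.7364% = 28.7492%.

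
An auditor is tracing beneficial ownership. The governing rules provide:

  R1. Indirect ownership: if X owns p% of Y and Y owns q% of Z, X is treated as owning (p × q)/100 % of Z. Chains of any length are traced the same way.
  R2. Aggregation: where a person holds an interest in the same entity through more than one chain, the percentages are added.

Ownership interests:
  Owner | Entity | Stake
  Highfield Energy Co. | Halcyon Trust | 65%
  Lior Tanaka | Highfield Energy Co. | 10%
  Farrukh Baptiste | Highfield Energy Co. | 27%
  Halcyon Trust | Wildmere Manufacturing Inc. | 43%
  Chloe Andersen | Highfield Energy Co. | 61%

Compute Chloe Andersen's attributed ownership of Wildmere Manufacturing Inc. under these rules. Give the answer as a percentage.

17.0495%

Chain via Highfield Energy Co. → Halcyon Trust (R1): 61% × 65% × 43% = 17.0495% of Wildmere Manufacturing Inc.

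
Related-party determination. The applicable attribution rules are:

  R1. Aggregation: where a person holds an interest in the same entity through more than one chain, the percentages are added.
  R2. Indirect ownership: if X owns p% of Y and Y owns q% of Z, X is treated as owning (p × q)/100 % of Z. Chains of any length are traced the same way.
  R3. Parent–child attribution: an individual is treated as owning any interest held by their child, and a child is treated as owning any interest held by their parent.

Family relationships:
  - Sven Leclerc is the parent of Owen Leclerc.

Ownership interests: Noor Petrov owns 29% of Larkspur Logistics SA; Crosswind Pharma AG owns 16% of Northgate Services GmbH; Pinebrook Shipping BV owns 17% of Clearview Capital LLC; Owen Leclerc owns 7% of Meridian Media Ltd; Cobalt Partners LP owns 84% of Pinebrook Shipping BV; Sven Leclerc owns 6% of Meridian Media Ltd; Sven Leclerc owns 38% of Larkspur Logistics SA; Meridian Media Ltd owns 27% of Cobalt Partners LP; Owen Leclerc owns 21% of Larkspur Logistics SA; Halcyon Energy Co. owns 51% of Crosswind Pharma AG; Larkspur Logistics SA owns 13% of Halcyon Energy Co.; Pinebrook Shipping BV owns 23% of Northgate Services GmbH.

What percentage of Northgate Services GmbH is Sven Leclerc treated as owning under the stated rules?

By parent–child attribution (R3), Sven Leclerc is treated as also owning Owen Leclerc's interest in Meridian Media Ltd, giving 6% + 7% = 13%.
By parent–child attribution (R3), Sven Leclerc is treated as also owning Owen Leclerc's interest in Larkspur Logistics SA, giving 38% + 21% = 59%.
Chain via Meridian Media Ltd → Cobalt Partners LP → Pinebrook Shipping BV (R2): 13% × 27% × 84% × 23% = 0.678132% of Northgate Services GmbH.
Chain via Larkspur Logistics SA → Halcyon Energy Co. → Crosswind Pharma AG (R2): 59% × 13% × 51% × 16% = 0.625872% of Northgate Services GmbH.
Aggregating (R1): 0.678132% + 0.625872% = 1.304004%.

1.304004%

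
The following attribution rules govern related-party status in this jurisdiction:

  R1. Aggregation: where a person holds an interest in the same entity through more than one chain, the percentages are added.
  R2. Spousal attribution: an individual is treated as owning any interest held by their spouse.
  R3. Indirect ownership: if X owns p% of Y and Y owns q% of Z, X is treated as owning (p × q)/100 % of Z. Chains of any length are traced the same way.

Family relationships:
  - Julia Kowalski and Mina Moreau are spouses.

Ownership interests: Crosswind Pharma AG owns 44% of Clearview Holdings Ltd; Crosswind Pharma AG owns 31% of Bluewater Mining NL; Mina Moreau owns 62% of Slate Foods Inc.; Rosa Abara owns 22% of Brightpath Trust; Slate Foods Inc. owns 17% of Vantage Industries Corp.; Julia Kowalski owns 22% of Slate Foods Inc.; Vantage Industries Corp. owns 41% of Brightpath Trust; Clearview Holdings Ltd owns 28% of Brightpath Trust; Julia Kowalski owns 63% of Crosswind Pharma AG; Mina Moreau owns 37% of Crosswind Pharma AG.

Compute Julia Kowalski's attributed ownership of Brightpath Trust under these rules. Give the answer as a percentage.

18.1748%

By spousal attribution (R2), Julia Kowalski is treated as also owning Mina Moreau's interest in Crosswind Pharma AG, giving 63% + 37% = 100%.
By spousal attribution (R2), Julia Kowalski is treated as also owning Mina Moreau's interest in Slate Foods Inc, giving 22% + 62% = 84%.
Chain via Crosswind Pharma AG → Clearview Holdings Ltd (R3): 100% × 44% × 28% = 12.32% of Brightpath Trust.
Chain via Slate Foods Inc. → Vantage Industries Corp. (R3): 84% × 17% × 41% = 5.8548% of Brightpath Trust.
Aggregating (R1): 12.32% + 5.8548% = 18.1748%.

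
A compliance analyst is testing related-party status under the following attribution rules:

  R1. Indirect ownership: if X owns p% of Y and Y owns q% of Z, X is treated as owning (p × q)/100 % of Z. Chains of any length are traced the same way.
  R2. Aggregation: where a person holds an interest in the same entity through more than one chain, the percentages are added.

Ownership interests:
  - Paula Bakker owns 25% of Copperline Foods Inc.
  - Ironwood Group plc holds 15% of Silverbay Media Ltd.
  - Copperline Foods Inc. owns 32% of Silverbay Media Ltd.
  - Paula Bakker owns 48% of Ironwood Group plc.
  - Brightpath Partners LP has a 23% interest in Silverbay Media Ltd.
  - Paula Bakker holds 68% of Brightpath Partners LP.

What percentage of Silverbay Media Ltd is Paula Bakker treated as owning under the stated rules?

Chain via Ironwood Group plc (R1): 48% × 15% = 7.2% of Silverbay Media Ltd.
Chain via Copperline Foods Inc. (R1): 25% × 32% = 8% of Silverbay Media Ltd.
Chain via Brightpath Partners LP (R1): 68% × 23% = 15.64% of Silverbay Media Ltd.
Aggregating (R2): 7.2% + 8% + 15.64% = 30.84%.

30.84%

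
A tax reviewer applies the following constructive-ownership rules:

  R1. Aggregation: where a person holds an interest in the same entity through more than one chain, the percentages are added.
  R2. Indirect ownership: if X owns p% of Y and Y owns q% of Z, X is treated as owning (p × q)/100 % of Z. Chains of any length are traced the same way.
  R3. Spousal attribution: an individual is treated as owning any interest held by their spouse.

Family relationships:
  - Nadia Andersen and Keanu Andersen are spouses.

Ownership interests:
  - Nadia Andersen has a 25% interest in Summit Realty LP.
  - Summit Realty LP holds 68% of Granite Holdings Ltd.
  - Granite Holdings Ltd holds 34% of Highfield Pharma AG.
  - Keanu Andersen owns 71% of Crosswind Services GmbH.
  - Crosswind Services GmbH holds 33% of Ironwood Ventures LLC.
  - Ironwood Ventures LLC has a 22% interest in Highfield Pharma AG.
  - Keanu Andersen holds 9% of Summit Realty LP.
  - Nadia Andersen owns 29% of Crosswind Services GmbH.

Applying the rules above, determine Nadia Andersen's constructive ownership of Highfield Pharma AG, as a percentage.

By spousal attribution (R3), Nadia Andersen is treated as also owning Keanu Andersen's interest in Crosswind Services GmbH, giving 29% + 71% = 100%.
By spousal attribution (R3), Nadia Andersen is treated as also owning Keanu Andersen's interest in Summit Realty LP, giving 25% + 9% = 34%.
Chain via Crosswind Services GmbH → Ironwood Ventures LLC (R2): 100% × 33% × 22% = 7.26% of Highfield Pharma AG.
Chain via Summit Realty LP → Granite Holdings Ltd (R2): 34% × 68% × 34% = 7.8608% of Highfield Pharma AG.
Aggregating (R1): 7.26% + 7.8608% = 15.1208%.

15.1208%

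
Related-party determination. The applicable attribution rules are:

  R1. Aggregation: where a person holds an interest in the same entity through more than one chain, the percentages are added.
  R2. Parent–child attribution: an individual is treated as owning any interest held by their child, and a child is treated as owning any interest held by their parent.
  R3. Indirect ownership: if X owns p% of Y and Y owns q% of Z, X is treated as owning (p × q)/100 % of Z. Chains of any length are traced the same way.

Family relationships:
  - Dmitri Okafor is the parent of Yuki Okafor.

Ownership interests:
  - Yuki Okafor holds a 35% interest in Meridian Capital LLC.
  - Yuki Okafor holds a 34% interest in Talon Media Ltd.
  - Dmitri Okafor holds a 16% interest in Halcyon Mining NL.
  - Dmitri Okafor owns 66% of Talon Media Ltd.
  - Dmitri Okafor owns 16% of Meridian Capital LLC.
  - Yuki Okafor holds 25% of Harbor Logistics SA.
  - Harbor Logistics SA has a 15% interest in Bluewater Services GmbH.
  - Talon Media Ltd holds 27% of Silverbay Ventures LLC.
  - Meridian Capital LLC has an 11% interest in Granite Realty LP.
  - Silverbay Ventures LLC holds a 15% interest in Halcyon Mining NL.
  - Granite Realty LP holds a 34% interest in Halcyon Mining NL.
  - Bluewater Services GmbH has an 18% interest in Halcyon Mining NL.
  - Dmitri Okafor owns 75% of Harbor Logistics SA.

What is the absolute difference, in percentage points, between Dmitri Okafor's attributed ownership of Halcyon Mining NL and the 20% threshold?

By parent–child attribution (R2), Dmitri Okafor is treated as also owning Yuki Okafor's interest in Meridian Capital LLC, giving 16% + 35% = 51%.
By parent–child attribution (R2), Dmitri Okafor is treated as also owning Yuki Okafor's interest in Harbor Logistics SA, giving 75% + 25% = 100%.
By parent–child attribution (R2), Dmitri Okafor is treated as also owning Yuki Okafor's interest in Talon Media Ltd, giving 66% + 34% = 100%.
Chain via Meridian Capital LLC → Granite Realty LP (R3): 51% × 11% × 34% = 1.9074% of Halcyon Mining NL.
Chain via Harbor Logistics SA → Bluewater Services GmbH (R3): 100% × 15% × 18% = 2.7% of Halcyon Mining NL.
Chain via Talon Media Ltd → Silverbay Ventures LLC (R3): 100% × 27% × 15% = 4.05% of Halcyon Mining NL.
Direct interest in Halcyon Mining NL: 16%.
Aggregating (R1): 1.9074% + 2.7% + 4.05% + 16% = 24.6574%.
24.6574% exceeds the 20% threshold by 4.6574 percentage points.

4.6574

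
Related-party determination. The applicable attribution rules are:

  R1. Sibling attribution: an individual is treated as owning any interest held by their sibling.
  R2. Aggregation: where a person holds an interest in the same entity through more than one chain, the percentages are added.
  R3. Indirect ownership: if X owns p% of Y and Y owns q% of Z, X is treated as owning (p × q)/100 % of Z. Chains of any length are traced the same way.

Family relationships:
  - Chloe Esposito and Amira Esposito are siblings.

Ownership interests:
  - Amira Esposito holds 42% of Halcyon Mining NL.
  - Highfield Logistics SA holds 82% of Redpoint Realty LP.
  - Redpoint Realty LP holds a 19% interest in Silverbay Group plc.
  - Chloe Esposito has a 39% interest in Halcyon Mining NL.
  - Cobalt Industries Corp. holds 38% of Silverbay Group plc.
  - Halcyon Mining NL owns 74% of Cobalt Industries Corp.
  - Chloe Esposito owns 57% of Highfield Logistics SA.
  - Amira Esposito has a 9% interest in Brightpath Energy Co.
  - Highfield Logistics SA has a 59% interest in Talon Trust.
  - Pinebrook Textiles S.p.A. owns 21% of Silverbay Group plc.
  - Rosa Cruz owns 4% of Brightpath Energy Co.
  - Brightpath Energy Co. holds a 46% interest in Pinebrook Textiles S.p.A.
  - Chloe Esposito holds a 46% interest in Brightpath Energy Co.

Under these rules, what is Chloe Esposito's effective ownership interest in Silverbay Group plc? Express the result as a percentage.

36.9708%

By sibling attribution (R1), Chloe Esposito is treated as also owning Amira Esposito's interest in Brightpath Energy Co, giving 46% + 9% = 55%.
By sibling attribution (R1), Chloe Esposito is treated as also owning Amira Esposito's interest in Halcyon Mining NL, giving 39% + 42% = 81%.
Chain via Brightpath Energy Co. → Pinebrook Textiles S.p.A. (R3): 55% × 46% × 21% = 5.313% of Silverbay Group plc.
Chain via Halcyon Mining NL → Cobalt Industries Corp. (R3): 81% × 74% × 38% = 22.7772% of Silverbay Group plc.
Chain via Highfield Logistics SA → Redpoint Realty LP (R3): 57% × 82% × 19% = 8.8806% of Silverbay Group plc.
Aggregating (R2): 5.313% + 22.7772% + 8.8806% = 36.9708%.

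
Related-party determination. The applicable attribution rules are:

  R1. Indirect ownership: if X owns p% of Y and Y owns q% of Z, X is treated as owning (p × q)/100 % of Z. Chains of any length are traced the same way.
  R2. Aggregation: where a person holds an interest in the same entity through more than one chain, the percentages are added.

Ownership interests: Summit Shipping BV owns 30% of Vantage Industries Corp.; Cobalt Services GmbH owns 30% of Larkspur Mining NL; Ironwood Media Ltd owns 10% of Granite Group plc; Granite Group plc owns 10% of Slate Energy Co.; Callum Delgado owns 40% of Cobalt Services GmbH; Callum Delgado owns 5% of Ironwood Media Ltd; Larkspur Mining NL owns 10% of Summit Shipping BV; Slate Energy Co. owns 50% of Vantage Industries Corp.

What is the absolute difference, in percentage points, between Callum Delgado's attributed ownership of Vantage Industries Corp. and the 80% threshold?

79.615

Chain via Ironwood Media Ltd → Granite Group plc → Slate Energy Co. (R1): 5% × 10% × 10% × 50% = 0.025% of Vantage Industries Corp.
Chain via Cobalt Services GmbH → Larkspur Mining NL → Summit Shipping BV (R1): 40% × 30% × 10% × 30% = 0.36% of Vantage Industries Corp.
Aggregating (R2): 0.025% + 0.36% = 0.385%.
0.385% falls short of the 80% threshold by 79.615 percentage points.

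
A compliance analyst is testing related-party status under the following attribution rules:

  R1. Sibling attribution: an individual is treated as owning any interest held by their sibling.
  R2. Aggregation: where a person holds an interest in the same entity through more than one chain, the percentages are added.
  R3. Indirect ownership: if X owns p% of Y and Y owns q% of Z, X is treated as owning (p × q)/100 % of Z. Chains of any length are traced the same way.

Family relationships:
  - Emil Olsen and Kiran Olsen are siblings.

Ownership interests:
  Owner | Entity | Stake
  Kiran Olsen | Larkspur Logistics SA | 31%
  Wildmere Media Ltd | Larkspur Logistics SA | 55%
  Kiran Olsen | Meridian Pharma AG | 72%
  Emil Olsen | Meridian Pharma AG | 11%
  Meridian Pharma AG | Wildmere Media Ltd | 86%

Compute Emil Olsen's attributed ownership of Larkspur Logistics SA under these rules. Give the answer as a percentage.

70.259%

By sibling attribution (R1), Emil Olsen is treated as also owning Kiran Olsen's interest in Meridian Pharma AG, giving 11% + 72% = 83%.
By sibling attribution (R1), Emil Olsen is treated as owning Kiran Olsen's 31% interest in Larkspur Logistics SA.
Chain via Meridian Pharma AG → Wildmere Media Ltd (R3): 83% × 86% × 55% = 39.259% of Larkspur Logistics SA.
Direct interest in Larkspur Logistics SA: 31%.
Aggregating (R2): 39.259% + 31% = 70.259%.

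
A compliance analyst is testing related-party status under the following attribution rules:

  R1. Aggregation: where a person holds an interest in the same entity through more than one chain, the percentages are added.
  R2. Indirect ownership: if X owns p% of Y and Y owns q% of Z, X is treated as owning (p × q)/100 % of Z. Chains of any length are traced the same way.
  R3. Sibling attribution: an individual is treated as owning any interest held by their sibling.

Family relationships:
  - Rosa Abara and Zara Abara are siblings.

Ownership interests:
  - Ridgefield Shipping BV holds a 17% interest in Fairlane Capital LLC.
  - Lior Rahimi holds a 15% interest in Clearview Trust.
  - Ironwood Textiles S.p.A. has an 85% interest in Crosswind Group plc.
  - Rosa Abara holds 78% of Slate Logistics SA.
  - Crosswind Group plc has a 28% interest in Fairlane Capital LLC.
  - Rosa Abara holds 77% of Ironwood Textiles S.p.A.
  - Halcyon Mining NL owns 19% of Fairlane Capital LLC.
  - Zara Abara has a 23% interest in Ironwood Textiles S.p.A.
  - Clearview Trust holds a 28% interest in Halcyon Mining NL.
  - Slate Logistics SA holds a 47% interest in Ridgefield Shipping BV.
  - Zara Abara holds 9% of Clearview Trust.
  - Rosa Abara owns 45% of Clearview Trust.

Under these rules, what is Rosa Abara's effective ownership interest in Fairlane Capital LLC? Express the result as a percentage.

By sibling attribution (R3), Rosa Abara is treated as also owning Zara Abara's interest in Clearview Trust, giving 45% + 9% = 54%.
By sibling attribution (R3), Rosa Abara is treated as also owning Zara Abara's interest in Ironwood Textiles S.p.A, giving 77% + 23% = 100%.
Chain via Clearview Trust → Halcyon Mining NL (R2): 54% × 28% × 19% = 2.8728% of Fairlane Capital LLC.
Chain via Ironwood Textiles S.p.A. → Crosswind Group plc (R2): 100% × 85% × 28% = 23.8% of Fairlane Capital LLC.
Chain via Slate Logistics SA → Ridgefield Shipping BV (R2): 78% × 47% × 17% = 6.2322% of Fairlane Capital LLC.
Aggregating (R1): 2.8728% + 23.8% + 6.2322% = 32.905%.

32.905%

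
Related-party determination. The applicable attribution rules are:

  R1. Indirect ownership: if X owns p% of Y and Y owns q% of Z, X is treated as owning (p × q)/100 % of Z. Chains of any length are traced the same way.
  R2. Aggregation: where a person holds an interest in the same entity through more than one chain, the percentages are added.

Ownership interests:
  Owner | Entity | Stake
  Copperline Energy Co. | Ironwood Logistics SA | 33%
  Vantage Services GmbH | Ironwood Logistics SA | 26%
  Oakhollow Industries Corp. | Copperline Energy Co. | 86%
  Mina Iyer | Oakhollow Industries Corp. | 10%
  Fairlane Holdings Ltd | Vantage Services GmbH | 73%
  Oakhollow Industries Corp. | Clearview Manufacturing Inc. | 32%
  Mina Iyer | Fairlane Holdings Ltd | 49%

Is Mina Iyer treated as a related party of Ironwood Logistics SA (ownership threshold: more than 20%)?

No

Chain via Fairlane Holdings Ltd → Vantage Services GmbH (R1): 49% × 73% × 26% = 9.3002% of Ironwood Logistics SA.
Chain via Oakhollow Industries Corp. → Copperline Energy Co. (R1): 10% × 86% × 33% = 2.838% of Ironwood Logistics SA.
Aggregating (R2): 9.3002% + 2.838% = 12.1382%.
12.1382% does not exceed the 20% threshold, so Mina is not a related party to Ironwood Logistics SA.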